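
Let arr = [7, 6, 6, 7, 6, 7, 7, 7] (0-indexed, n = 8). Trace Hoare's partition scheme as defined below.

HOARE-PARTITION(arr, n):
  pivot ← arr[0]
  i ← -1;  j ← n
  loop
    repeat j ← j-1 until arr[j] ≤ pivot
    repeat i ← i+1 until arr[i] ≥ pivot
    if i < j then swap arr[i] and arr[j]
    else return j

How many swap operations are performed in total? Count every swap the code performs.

pivot=7
j stops at 7 (7), i stops at 0 (7); swap ⇒ [7, 6, 6, 7, 6, 7, 7, 7]
j stops at 6 (7), i stops at 3 (7); swap ⇒ [7, 6, 6, 7, 6, 7, 7, 7]
j stops at 5, i stops at 5; i≥j ⇒ return 5. arr=[7, 6, 6, 7, 6, 7, 7, 7]

2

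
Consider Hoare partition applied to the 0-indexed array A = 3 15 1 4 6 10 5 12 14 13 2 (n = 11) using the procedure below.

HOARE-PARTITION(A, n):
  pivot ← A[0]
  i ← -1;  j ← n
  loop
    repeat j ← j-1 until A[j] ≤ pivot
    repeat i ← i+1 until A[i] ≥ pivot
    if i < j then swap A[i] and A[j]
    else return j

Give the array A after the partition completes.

2 1 15 4 6 10 5 12 14 13 3

pivot = A[0] = 3; i = -1, j = 11
j→10 (A[10]=2≤3), i→0 (A[0]=3≥3); i<j, swap → 2 15 1 4 6 10 5 12 14 13 3
j→2 (A[2]=1≤3), i→1 (A[1]=15≥3); i<j, swap → 2 1 15 4 6 10 5 12 14 13 3
j→1, i→2; i≥j, return j=1. A = 2 1 15 4 6 10 5 12 14 13 3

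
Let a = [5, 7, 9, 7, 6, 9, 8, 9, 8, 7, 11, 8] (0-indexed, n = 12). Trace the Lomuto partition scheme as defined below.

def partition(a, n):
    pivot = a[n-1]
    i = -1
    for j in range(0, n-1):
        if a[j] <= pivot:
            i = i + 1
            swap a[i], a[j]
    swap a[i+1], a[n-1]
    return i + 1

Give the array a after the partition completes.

[5, 7, 7, 6, 8, 8, 7, 8, 9, 9, 11, 9]

pivot = a[11] = 8; i = -1
j=0: a[0]=5 ≤ 8 → i=0, swap a[0],a[0] (no change) → [5, 7, 9, 7, 6, 9, 8, 9, 8, 7, 11, 8]
j=1: a[1]=7 ≤ 8 → i=1, swap a[1],a[1] (no change) → [5, 7, 9, 7, 6, 9, 8, 9, 8, 7, 11, 8]
j=2: a[2]=9 > 8 → no swap
j=3: a[3]=7 ≤ 8 → i=2, swap a[2],a[3] → [5, 7, 7, 9, 6, 9, 8, 9, 8, 7, 11, 8]
j=4: a[4]=6 ≤ 8 → i=3, swap a[3],a[4] → [5, 7, 7, 6, 9, 9, 8, 9, 8, 7, 11, 8]
j=5: a[5]=9 > 8 → no swap
j=6: a[6]=8 ≤ 8 → i=4, swap a[4],a[6] → [5, 7, 7, 6, 8, 9, 9, 9, 8, 7, 11, 8]
j=7: a[7]=9 > 8 → no swap
j=8: a[8]=8 ≤ 8 → i=5, swap a[5],a[8] → [5, 7, 7, 6, 8, 8, 9, 9, 9, 7, 11, 8]
j=9: a[9]=7 ≤ 8 → i=6, swap a[6],a[9] → [5, 7, 7, 6, 8, 8, 7, 9, 9, 9, 11, 8]
j=10: a[10]=11 > 8 → no swap
final swap a[7],a[11] → [5, 7, 7, 6, 8, 8, 7, 8, 9, 9, 11, 9]; return 7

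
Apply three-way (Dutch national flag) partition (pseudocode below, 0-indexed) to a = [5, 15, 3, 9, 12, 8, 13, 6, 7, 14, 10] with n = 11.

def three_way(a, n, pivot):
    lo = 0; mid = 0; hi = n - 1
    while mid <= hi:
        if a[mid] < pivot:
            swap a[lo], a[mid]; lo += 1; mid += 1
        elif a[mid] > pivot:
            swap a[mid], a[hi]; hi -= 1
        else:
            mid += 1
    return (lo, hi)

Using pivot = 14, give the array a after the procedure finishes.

lo=0 mid=0 hi=10
5<14: swap(0,0), lo=1 mid=1 ⇒ [5, 15, 3, 9, 12, 8, 13, 6, 7, 14, 10]
15>14: swap(1,10), hi=9 ⇒ [5, 10, 3, 9, 12, 8, 13, 6, 7, 14, 15]
10<14: swap(1,1), lo=2 mid=2 ⇒ [5, 10, 3, 9, 12, 8, 13, 6, 7, 14, 15]
3<14: swap(2,2), lo=3 mid=3 ⇒ [5, 10, 3, 9, 12, 8, 13, 6, 7, 14, 15]
9<14: swap(3,3), lo=4 mid=4 ⇒ [5, 10, 3, 9, 12, 8, 13, 6, 7, 14, 15]
12<14: swap(4,4), lo=5 mid=5 ⇒ [5, 10, 3, 9, 12, 8, 13, 6, 7, 14, 15]
8<14: swap(5,5), lo=6 mid=6 ⇒ [5, 10, 3, 9, 12, 8, 13, 6, 7, 14, 15]
13<14: swap(6,6), lo=7 mid=7 ⇒ [5, 10, 3, 9, 12, 8, 13, 6, 7, 14, 15]
6<14: swap(7,7), lo=8 mid=8 ⇒ [5, 10, 3, 9, 12, 8, 13, 6, 7, 14, 15]
7<14: swap(8,8), lo=9 mid=9 ⇒ [5, 10, 3, 9, 12, 8, 13, 6, 7, 14, 15]
14=14: mid=10
done. lo=9 hi=9; a=[5, 10, 3, 9, 12, 8, 13, 6, 7, 14, 15]

[5, 10, 3, 9, 12, 8, 13, 6, 7, 14, 15]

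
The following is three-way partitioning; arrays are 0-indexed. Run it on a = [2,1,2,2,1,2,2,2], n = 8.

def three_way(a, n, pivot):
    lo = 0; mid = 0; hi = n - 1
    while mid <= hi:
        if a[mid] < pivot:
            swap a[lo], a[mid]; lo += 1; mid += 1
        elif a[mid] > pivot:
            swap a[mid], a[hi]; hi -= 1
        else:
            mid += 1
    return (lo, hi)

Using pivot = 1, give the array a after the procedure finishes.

lo=0 mid=0 hi=7
2>1: swap(0,7), hi=6 ⇒ [2,1,2,2,1,2,2,2]
2>1: swap(0,6), hi=5 ⇒ [2,1,2,2,1,2,2,2]
2>1: swap(0,5), hi=4 ⇒ [2,1,2,2,1,2,2,2]
2>1: swap(0,4), hi=3 ⇒ [1,1,2,2,2,2,2,2]
1=1: mid=1
1=1: mid=2
2>1: swap(2,3), hi=2 ⇒ [1,1,2,2,2,2,2,2]
2>1: swap(2,2), hi=1 ⇒ [1,1,2,2,2,2,2,2]
done. lo=0 hi=1; a=[1,1,2,2,2,2,2,2]

[1,1,2,2,2,2,2,2]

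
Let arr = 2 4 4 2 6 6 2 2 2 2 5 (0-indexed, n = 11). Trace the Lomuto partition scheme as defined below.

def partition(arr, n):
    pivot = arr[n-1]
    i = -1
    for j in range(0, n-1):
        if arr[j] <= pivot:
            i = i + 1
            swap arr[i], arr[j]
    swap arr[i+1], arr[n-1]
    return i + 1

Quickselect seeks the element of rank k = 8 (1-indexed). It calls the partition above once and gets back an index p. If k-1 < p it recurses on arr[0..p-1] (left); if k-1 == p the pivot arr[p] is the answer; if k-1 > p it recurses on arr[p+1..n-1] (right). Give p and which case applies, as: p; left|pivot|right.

8; left

pivot = arr[10] = 5; i = -1
j=0: arr[0]=2 ≤ 5 → i=0, swap arr[0],arr[0] (no change) → 2 4 4 2 6 6 2 2 2 2 5
j=1: arr[1]=4 ≤ 5 → i=1, swap arr[1],arr[1] (no change) → 2 4 4 2 6 6 2 2 2 2 5
j=2: arr[2]=4 ≤ 5 → i=2, swap arr[2],arr[2] (no change) → 2 4 4 2 6 6 2 2 2 2 5
j=3: arr[3]=2 ≤ 5 → i=3, swap arr[3],arr[3] (no change) → 2 4 4 2 6 6 2 2 2 2 5
j=4: arr[4]=6 > 5 → no swap
j=5: arr[5]=6 > 5 → no swap
j=6: arr[6]=2 ≤ 5 → i=4, swap arr[4],arr[6] → 2 4 4 2 2 6 6 2 2 2 5
j=7: arr[7]=2 ≤ 5 → i=5, swap arr[5],arr[7] → 2 4 4 2 2 2 6 6 2 2 5
j=8: arr[8]=2 ≤ 5 → i=6, swap arr[6],arr[8] → 2 4 4 2 2 2 2 6 6 2 5
j=9: arr[9]=2 ≤ 5 → i=7, swap arr[7],arr[9] → 2 4 4 2 2 2 2 2 6 6 5
final swap arr[8],arr[10] → 2 4 4 2 2 2 2 2 5 6 6; return 8
p = 8; k-1 = 7 < 8 ⇒ left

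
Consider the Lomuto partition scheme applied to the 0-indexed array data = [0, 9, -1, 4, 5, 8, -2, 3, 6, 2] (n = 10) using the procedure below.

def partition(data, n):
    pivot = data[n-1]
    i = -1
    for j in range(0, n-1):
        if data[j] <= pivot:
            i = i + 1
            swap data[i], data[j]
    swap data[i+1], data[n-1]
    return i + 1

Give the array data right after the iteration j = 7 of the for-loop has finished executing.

pivot = data[9] = 2; i = -1
j=0: data[0]=0 ≤ 2 → i=0, swap data[0],data[0] (no change) → [0, 9, -1, 4, 5, 8, -2, 3, 6, 2]
j=1: data[1]=9 > 2 → no swap
j=2: data[2]=-1 ≤ 2 → i=1, swap data[1],data[2] → [0, -1, 9, 4, 5, 8, -2, 3, 6, 2]
j=3: data[3]=4 > 2 → no swap
j=4: data[4]=5 > 2 → no swap
j=5: data[5]=8 > 2 → no swap
j=6: data[6]=-2 ≤ 2 → i=2, swap data[2],data[6] → [0, -1, -2, 4, 5, 8, 9, 3, 6, 2]
j=7: data[7]=3 > 2 → no swap
(after j=7) data = [0, -1, -2, 4, 5, 8, 9, 3, 6, 2]

[0, -1, -2, 4, 5, 8, 9, 3, 6, 2]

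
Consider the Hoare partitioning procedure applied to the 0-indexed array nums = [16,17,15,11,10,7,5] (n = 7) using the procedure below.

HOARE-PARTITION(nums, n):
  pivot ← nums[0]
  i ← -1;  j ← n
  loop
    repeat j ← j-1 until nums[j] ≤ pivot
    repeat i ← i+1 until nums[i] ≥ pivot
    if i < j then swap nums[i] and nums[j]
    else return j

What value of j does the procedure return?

pivot = nums[0] = 16; i = -1, j = 7
j→6 (nums[6]=5≤16), i→0 (nums[0]=16≥16); i<j, swap → [5,17,15,11,10,7,16]
j→5 (nums[5]=7≤16), i→1 (nums[1]=17≥16); i<j, swap → [5,7,15,11,10,17,16]
j→4, i→5; i≥j, return j=4. nums = [5,7,15,11,10,17,16]

4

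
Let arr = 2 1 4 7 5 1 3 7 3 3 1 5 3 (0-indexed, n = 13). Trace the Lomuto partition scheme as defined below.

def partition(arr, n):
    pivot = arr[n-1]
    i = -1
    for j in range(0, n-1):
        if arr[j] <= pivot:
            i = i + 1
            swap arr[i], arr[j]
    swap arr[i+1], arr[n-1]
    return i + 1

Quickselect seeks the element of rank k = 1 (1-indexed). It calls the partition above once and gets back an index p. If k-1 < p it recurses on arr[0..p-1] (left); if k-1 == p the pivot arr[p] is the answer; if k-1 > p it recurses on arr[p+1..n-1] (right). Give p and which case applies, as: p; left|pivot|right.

7; left

pivot = arr[12] = 3; i = -1
j=0: arr[0]=2 ≤ 3 → i=0, swap arr[0],arr[0] (no change) → 2 1 4 7 5 1 3 7 3 3 1 5 3
j=1: arr[1]=1 ≤ 3 → i=1, swap arr[1],arr[1] (no change) → 2 1 4 7 5 1 3 7 3 3 1 5 3
j=2: arr[2]=4 > 3 → no swap
j=3: arr[3]=7 > 3 → no swap
j=4: arr[4]=5 > 3 → no swap
j=5: arr[5]=1 ≤ 3 → i=2, swap arr[2],arr[5] → 2 1 1 7 5 4 3 7 3 3 1 5 3
j=6: arr[6]=3 ≤ 3 → i=3, swap arr[3],arr[6] → 2 1 1 3 5 4 7 7 3 3 1 5 3
j=7: arr[7]=7 > 3 → no swap
j=8: arr[8]=3 ≤ 3 → i=4, swap arr[4],arr[8] → 2 1 1 3 3 4 7 7 5 3 1 5 3
j=9: arr[9]=3 ≤ 3 → i=5, swap arr[5],arr[9] → 2 1 1 3 3 3 7 7 5 4 1 5 3
j=10: arr[10]=1 ≤ 3 → i=6, swap arr[6],arr[10] → 2 1 1 3 3 3 1 7 5 4 7 5 3
j=11: arr[11]=5 > 3 → no swap
final swap arr[7],arr[12] → 2 1 1 3 3 3 1 3 5 4 7 5 7; return 7
p = 7; k-1 = 0 < 7 ⇒ left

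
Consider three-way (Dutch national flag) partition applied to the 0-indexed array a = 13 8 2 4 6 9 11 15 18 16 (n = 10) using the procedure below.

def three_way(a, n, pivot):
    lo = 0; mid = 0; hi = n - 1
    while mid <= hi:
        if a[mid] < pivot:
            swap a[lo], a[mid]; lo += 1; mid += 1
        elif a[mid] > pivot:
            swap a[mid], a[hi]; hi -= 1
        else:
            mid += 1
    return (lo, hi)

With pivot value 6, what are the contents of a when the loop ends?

4 2 6 8 9 11 15 18 16 13

pivot = 6; lo=0, mid=0, hi=9
a[mid]=13>6: swap a[0],a[9]; hi=8 → 16 8 2 4 6 9 11 15 18 13
a[mid]=16>6: swap a[0],a[8]; hi=7 → 18 8 2 4 6 9 11 15 16 13
a[mid]=18>6: swap a[0],a[7]; hi=6 → 15 8 2 4 6 9 11 18 16 13
a[mid]=15>6: swap a[0],a[6]; hi=5 → 11 8 2 4 6 9 15 18 16 13
a[mid]=11>6: swap a[0],a[5]; hi=4 → 9 8 2 4 6 11 15 18 16 13
a[mid]=9>6: swap a[0],a[4]; hi=3 → 6 8 2 4 9 11 15 18 16 13
a[mid]=6=6: mid=1
a[mid]=8>6: swap a[1],a[3]; hi=2 → 6 4 2 8 9 11 15 18 16 13
a[mid]=4<6: swap a[0],a[1]; lo=1,mid=2 → 4 6 2 8 9 11 15 18 16 13
a[mid]=2<6: swap a[1],a[2]; lo=2,mid=3 → 4 2 6 8 9 11 15 18 16 13
end: lo=2, hi=2; a = 4 2 6 8 9 11 15 18 16 13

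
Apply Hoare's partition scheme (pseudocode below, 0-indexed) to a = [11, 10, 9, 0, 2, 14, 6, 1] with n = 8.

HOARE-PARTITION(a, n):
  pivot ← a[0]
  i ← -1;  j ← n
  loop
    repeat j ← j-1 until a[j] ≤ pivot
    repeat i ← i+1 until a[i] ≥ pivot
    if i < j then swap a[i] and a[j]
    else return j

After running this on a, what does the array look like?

pivot=11
j stops at 7 (1), i stops at 0 (11); swap ⇒ [1, 10, 9, 0, 2, 14, 6, 11]
j stops at 6 (6), i stops at 5 (14); swap ⇒ [1, 10, 9, 0, 2, 6, 14, 11]
j stops at 5, i stops at 6; i≥j ⇒ return 5. a=[1, 10, 9, 0, 2, 6, 14, 11]

[1, 10, 9, 0, 2, 6, 14, 11]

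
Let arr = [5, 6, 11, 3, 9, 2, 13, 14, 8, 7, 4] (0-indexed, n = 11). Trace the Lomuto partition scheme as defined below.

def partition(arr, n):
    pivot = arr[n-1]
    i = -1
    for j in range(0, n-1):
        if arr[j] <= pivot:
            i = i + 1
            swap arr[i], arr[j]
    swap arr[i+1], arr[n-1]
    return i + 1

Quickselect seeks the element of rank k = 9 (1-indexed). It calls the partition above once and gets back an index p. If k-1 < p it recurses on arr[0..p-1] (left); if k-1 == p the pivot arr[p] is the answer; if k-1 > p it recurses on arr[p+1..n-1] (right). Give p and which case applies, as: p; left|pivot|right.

2; right

pivot=4, i=-1
j=0: 5>4, skip
j=1: 6>4, skip
j=2: 11>4, skip
j=3: 3≤4, i=0, swap(0,3) ⇒ [3, 6, 11, 5, 9, 2, 13, 14, 8, 7, 4]
j=4: 9>4, skip
j=5: 2≤4, i=1, swap(1,5) ⇒ [3, 2, 11, 5, 9, 6, 13, 14, 8, 7, 4]
j=6: 13>4, skip
j=7: 14>4, skip
j=8: 8>4, skip
j=9: 7>4, skip
swap(2,10) ⇒ [3, 2, 4, 5, 9, 6, 13, 14, 8, 7, 11]; return 2
p = 2; k-1 = 8 > 2 ⇒ right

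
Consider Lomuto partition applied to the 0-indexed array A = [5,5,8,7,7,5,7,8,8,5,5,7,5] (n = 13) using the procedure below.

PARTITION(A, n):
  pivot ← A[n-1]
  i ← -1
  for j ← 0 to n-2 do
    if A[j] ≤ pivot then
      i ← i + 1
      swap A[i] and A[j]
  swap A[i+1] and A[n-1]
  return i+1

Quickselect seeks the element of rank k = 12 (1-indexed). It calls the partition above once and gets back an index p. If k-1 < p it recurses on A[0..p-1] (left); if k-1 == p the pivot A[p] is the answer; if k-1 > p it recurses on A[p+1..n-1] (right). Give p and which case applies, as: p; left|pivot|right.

5; right

pivot = A[12] = 5; i = -1
j=0: A[0]=5 ≤ 5 → i=0, swap A[0],A[0] (no change) → [5,5,8,7,7,5,7,8,8,5,5,7,5]
j=1: A[1]=5 ≤ 5 → i=1, swap A[1],A[1] (no change) → [5,5,8,7,7,5,7,8,8,5,5,7,5]
j=2: A[2]=8 > 5 → no swap
j=3: A[3]=7 > 5 → no swap
j=4: A[4]=7 > 5 → no swap
j=5: A[5]=5 ≤ 5 → i=2, swap A[2],A[5] → [5,5,5,7,7,8,7,8,8,5,5,7,5]
j=6: A[6]=7 > 5 → no swap
j=7: A[7]=8 > 5 → no swap
j=8: A[8]=8 > 5 → no swap
j=9: A[9]=5 ≤ 5 → i=3, swap A[3],A[9] → [5,5,5,5,7,8,7,8,8,7,5,7,5]
j=10: A[10]=5 ≤ 5 → i=4, swap A[4],A[10] → [5,5,5,5,5,8,7,8,8,7,7,7,5]
j=11: A[11]=7 > 5 → no swap
final swap A[5],A[12] → [5,5,5,5,5,5,7,8,8,7,7,7,8]; return 5
p = 5; k-1 = 11 > 5 ⇒ right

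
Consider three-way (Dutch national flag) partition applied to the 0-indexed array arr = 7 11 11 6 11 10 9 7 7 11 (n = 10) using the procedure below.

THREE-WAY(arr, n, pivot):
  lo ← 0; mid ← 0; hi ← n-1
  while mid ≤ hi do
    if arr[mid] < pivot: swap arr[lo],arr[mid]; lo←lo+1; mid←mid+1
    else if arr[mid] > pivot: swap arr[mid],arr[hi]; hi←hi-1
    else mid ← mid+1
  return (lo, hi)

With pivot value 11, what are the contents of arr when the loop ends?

7 6 10 9 7 7 11 11 11 11

lo=0 mid=0 hi=9
7<11: swap(0,0), lo=1 mid=1 ⇒ 7 11 11 6 11 10 9 7 7 11
11=11: mid=2
11=11: mid=3
6<11: swap(1,3), lo=2 mid=4 ⇒ 7 6 11 11 11 10 9 7 7 11
11=11: mid=5
10<11: swap(2,5), lo=3 mid=6 ⇒ 7 6 10 11 11 11 9 7 7 11
9<11: swap(3,6), lo=4 mid=7 ⇒ 7 6 10 9 11 11 11 7 7 11
7<11: swap(4,7), lo=5 mid=8 ⇒ 7 6 10 9 7 11 11 11 7 11
7<11: swap(5,8), lo=6 mid=9 ⇒ 7 6 10 9 7 7 11 11 11 11
11=11: mid=10
done. lo=6 hi=9; arr=7 6 10 9 7 7 11 11 11 11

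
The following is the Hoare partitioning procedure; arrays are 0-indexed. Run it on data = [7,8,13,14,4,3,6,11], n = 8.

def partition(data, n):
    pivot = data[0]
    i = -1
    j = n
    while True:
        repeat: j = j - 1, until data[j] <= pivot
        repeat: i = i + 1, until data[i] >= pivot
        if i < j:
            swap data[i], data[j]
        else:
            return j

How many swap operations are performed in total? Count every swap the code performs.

3

pivot = data[0] = 7; i = -1, j = 8
j→6 (data[6]=6≤7), i→0 (data[0]=7≥7); i<j, swap → [6,8,13,14,4,3,7,11]
j→5 (data[5]=3≤7), i→1 (data[1]=8≥7); i<j, swap → [6,3,13,14,4,8,7,11]
j→4 (data[4]=4≤7), i→2 (data[2]=13≥7); i<j, swap → [6,3,4,14,13,8,7,11]
j→2, i→3; i≥j, return j=2. data = [6,3,4,14,13,8,7,11]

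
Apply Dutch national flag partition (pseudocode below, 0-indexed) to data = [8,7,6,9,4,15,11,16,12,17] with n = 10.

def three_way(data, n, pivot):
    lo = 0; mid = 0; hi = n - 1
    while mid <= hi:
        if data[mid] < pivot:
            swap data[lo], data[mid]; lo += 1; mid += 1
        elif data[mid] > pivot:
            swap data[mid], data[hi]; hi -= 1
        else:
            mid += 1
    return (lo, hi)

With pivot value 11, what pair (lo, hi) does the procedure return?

lo=0 mid=0 hi=9
8<11: swap(0,0), lo=1 mid=1 ⇒ [8,7,6,9,4,15,11,16,12,17]
7<11: swap(1,1), lo=2 mid=2 ⇒ [8,7,6,9,4,15,11,16,12,17]
6<11: swap(2,2), lo=3 mid=3 ⇒ [8,7,6,9,4,15,11,16,12,17]
9<11: swap(3,3), lo=4 mid=4 ⇒ [8,7,6,9,4,15,11,16,12,17]
4<11: swap(4,4), lo=5 mid=5 ⇒ [8,7,6,9,4,15,11,16,12,17]
15>11: swap(5,9), hi=8 ⇒ [8,7,6,9,4,17,11,16,12,15]
17>11: swap(5,8), hi=7 ⇒ [8,7,6,9,4,12,11,16,17,15]
12>11: swap(5,7), hi=6 ⇒ [8,7,6,9,4,16,11,12,17,15]
16>11: swap(5,6), hi=5 ⇒ [8,7,6,9,4,11,16,12,17,15]
11=11: mid=6
done. lo=5 hi=5; data=[8,7,6,9,4,11,16,12,17,15]

(5, 5)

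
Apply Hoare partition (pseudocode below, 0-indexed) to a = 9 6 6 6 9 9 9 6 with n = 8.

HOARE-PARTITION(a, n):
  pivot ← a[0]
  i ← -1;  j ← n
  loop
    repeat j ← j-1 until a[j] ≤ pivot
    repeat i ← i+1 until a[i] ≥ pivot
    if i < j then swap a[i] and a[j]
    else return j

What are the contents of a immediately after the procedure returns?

6 6 6 6 9 9 9 9

pivot=9
j stops at 7 (6), i stops at 0 (9); swap ⇒ 6 6 6 6 9 9 9 9
j stops at 6 (9), i stops at 4 (9); swap ⇒ 6 6 6 6 9 9 9 9
j stops at 5, i stops at 5; i≥j ⇒ return 5. a=6 6 6 6 9 9 9 9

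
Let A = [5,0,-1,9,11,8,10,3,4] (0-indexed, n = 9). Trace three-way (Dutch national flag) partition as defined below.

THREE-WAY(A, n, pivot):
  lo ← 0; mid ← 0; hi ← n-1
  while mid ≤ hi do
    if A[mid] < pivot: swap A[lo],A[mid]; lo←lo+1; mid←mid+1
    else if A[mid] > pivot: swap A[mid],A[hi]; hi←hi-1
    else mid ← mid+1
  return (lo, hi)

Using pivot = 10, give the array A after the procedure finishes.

[5,0,-1,9,4,8,3,10,11]

lo=0 mid=0 hi=8
5<10: swap(0,0), lo=1 mid=1 ⇒ [5,0,-1,9,11,8,10,3,4]
0<10: swap(1,1), lo=2 mid=2 ⇒ [5,0,-1,9,11,8,10,3,4]
-1<10: swap(2,2), lo=3 mid=3 ⇒ [5,0,-1,9,11,8,10,3,4]
9<10: swap(3,3), lo=4 mid=4 ⇒ [5,0,-1,9,11,8,10,3,4]
11>10: swap(4,8), hi=7 ⇒ [5,0,-1,9,4,8,10,3,11]
4<10: swap(4,4), lo=5 mid=5 ⇒ [5,0,-1,9,4,8,10,3,11]
8<10: swap(5,5), lo=6 mid=6 ⇒ [5,0,-1,9,4,8,10,3,11]
10=10: mid=7
3<10: swap(6,7), lo=7 mid=8 ⇒ [5,0,-1,9,4,8,3,10,11]
done. lo=7 hi=7; A=[5,0,-1,9,4,8,3,10,11]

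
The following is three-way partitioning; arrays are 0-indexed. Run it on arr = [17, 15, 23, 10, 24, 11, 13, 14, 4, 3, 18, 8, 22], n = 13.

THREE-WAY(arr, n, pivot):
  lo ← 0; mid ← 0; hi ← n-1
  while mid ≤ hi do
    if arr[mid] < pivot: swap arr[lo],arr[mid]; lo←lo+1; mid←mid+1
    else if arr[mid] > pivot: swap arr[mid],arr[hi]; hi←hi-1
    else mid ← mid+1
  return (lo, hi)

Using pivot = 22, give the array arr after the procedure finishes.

lo=0 mid=0 hi=12
17<22: swap(0,0), lo=1 mid=1 ⇒ [17, 15, 23, 10, 24, 11, 13, 14, 4, 3, 18, 8, 22]
15<22: swap(1,1), lo=2 mid=2 ⇒ [17, 15, 23, 10, 24, 11, 13, 14, 4, 3, 18, 8, 22]
23>22: swap(2,12), hi=11 ⇒ [17, 15, 22, 10, 24, 11, 13, 14, 4, 3, 18, 8, 23]
22=22: mid=3
10<22: swap(2,3), lo=3 mid=4 ⇒ [17, 15, 10, 22, 24, 11, 13, 14, 4, 3, 18, 8, 23]
24>22: swap(4,11), hi=10 ⇒ [17, 15, 10, 22, 8, 11, 13, 14, 4, 3, 18, 24, 23]
8<22: swap(3,4), lo=4 mid=5 ⇒ [17, 15, 10, 8, 22, 11, 13, 14, 4, 3, 18, 24, 23]
11<22: swap(4,5), lo=5 mid=6 ⇒ [17, 15, 10, 8, 11, 22, 13, 14, 4, 3, 18, 24, 23]
13<22: swap(5,6), lo=6 mid=7 ⇒ [17, 15, 10, 8, 11, 13, 22, 14, 4, 3, 18, 24, 23]
14<22: swap(6,7), lo=7 mid=8 ⇒ [17, 15, 10, 8, 11, 13, 14, 22, 4, 3, 18, 24, 23]
4<22: swap(7,8), lo=8 mid=9 ⇒ [17, 15, 10, 8, 11, 13, 14, 4, 22, 3, 18, 24, 23]
3<22: swap(8,9), lo=9 mid=10 ⇒ [17, 15, 10, 8, 11, 13, 14, 4, 3, 22, 18, 24, 23]
18<22: swap(9,10), lo=10 mid=11 ⇒ [17, 15, 10, 8, 11, 13, 14, 4, 3, 18, 22, 24, 23]
done. lo=10 hi=10; arr=[17, 15, 10, 8, 11, 13, 14, 4, 3, 18, 22, 24, 23]

[17, 15, 10, 8, 11, 13, 14, 4, 3, 18, 22, 24, 23]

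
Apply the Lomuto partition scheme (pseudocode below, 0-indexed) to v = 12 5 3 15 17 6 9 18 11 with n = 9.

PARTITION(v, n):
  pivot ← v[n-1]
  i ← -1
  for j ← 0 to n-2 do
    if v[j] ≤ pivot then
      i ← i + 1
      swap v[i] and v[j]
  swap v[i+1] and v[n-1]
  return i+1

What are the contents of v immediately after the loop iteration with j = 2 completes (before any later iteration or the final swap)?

5 3 12 15 17 6 9 18 11

pivot = v[8] = 11; i = -1
j=0: v[0]=12 > 11 → no swap
j=1: v[1]=5 ≤ 11 → i=0, swap v[0],v[1] → 5 12 3 15 17 6 9 18 11
j=2: v[2]=3 ≤ 11 → i=1, swap v[1],v[2] → 5 3 12 15 17 6 9 18 11
(after j=2) v = 5 3 12 15 17 6 9 18 11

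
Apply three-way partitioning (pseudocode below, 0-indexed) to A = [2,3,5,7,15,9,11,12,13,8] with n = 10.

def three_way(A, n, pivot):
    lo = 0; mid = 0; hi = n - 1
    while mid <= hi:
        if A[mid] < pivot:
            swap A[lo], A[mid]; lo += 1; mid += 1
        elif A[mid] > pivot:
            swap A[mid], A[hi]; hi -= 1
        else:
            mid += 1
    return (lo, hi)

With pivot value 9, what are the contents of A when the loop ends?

pivot = 9; lo=0, mid=0, hi=9
A[mid]=2<9: swap A[0],A[0]; lo=1,mid=1 → [2,3,5,7,15,9,11,12,13,8]
A[mid]=3<9: swap A[1],A[1]; lo=2,mid=2 → [2,3,5,7,15,9,11,12,13,8]
A[mid]=5<9: swap A[2],A[2]; lo=3,mid=3 → [2,3,5,7,15,9,11,12,13,8]
A[mid]=7<9: swap A[3],A[3]; lo=4,mid=4 → [2,3,5,7,15,9,11,12,13,8]
A[mid]=15>9: swap A[4],A[9]; hi=8 → [2,3,5,7,8,9,11,12,13,15]
A[mid]=8<9: swap A[4],A[4]; lo=5,mid=5 → [2,3,5,7,8,9,11,12,13,15]
A[mid]=9=9: mid=6
A[mid]=11>9: swap A[6],A[8]; hi=7 → [2,3,5,7,8,9,13,12,11,15]
A[mid]=13>9: swap A[6],A[7]; hi=6 → [2,3,5,7,8,9,12,13,11,15]
A[mid]=12>9: swap A[6],A[6]; hi=5 → [2,3,5,7,8,9,12,13,11,15]
end: lo=5, hi=5; A = [2,3,5,7,8,9,12,13,11,15]

[2,3,5,7,8,9,12,13,11,15]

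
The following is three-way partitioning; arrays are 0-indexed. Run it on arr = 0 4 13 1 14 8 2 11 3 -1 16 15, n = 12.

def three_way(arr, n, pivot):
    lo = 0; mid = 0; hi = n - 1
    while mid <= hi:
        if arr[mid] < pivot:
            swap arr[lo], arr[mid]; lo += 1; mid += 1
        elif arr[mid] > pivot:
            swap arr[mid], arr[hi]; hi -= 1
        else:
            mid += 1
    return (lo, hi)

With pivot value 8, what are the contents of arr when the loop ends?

0 4 -1 1 3 2 8 11 14 16 15 13

pivot = 8; lo=0, mid=0, hi=11
arr[mid]=0<8: swap arr[0],arr[0]; lo=1,mid=1 → 0 4 13 1 14 8 2 11 3 -1 16 15
arr[mid]=4<8: swap arr[1],arr[1]; lo=2,mid=2 → 0 4 13 1 14 8 2 11 3 -1 16 15
arr[mid]=13>8: swap arr[2],arr[11]; hi=10 → 0 4 15 1 14 8 2 11 3 -1 16 13
arr[mid]=15>8: swap arr[2],arr[10]; hi=9 → 0 4 16 1 14 8 2 11 3 -1 15 13
arr[mid]=16>8: swap arr[2],arr[9]; hi=8 → 0 4 -1 1 14 8 2 11 3 16 15 13
arr[mid]=-1<8: swap arr[2],arr[2]; lo=3,mid=3 → 0 4 -1 1 14 8 2 11 3 16 15 13
arr[mid]=1<8: swap arr[3],arr[3]; lo=4,mid=4 → 0 4 -1 1 14 8 2 11 3 16 15 13
arr[mid]=14>8: swap arr[4],arr[8]; hi=7 → 0 4 -1 1 3 8 2 11 14 16 15 13
arr[mid]=3<8: swap arr[4],arr[4]; lo=5,mid=5 → 0 4 -1 1 3 8 2 11 14 16 15 13
arr[mid]=8=8: mid=6
arr[mid]=2<8: swap arr[5],arr[6]; lo=6,mid=7 → 0 4 -1 1 3 2 8 11 14 16 15 13
arr[mid]=11>8: swap arr[7],arr[7]; hi=6 → 0 4 -1 1 3 2 8 11 14 16 15 13
end: lo=6, hi=6; arr = 0 4 -1 1 3 2 8 11 14 16 15 13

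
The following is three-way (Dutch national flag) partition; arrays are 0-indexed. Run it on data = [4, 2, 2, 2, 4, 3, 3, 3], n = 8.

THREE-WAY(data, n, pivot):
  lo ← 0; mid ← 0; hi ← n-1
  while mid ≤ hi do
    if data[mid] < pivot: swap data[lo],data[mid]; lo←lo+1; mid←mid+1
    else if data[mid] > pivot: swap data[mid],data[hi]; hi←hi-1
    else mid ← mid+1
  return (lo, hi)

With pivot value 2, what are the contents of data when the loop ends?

lo=0 mid=0 hi=7
4>2: swap(0,7), hi=6 ⇒ [3, 2, 2, 2, 4, 3, 3, 4]
3>2: swap(0,6), hi=5 ⇒ [3, 2, 2, 2, 4, 3, 3, 4]
3>2: swap(0,5), hi=4 ⇒ [3, 2, 2, 2, 4, 3, 3, 4]
3>2: swap(0,4), hi=3 ⇒ [4, 2, 2, 2, 3, 3, 3, 4]
4>2: swap(0,3), hi=2 ⇒ [2, 2, 2, 4, 3, 3, 3, 4]
2=2: mid=1
2=2: mid=2
2=2: mid=3
done. lo=0 hi=2; data=[2, 2, 2, 4, 3, 3, 3, 4]

[2, 2, 2, 4, 3, 3, 3, 4]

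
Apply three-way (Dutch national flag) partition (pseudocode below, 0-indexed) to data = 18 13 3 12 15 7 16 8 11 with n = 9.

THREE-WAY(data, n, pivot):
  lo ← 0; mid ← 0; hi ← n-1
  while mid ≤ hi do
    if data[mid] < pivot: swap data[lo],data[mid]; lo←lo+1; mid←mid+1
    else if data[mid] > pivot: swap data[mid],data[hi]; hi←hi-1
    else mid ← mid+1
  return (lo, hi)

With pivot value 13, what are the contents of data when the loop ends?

lo=0 mid=0 hi=8
18>13: swap(0,8), hi=7 ⇒ 11 13 3 12 15 7 16 8 18
11<13: swap(0,0), lo=1 mid=1 ⇒ 11 13 3 12 15 7 16 8 18
13=13: mid=2
3<13: swap(1,2), lo=2 mid=3 ⇒ 11 3 13 12 15 7 16 8 18
12<13: swap(2,3), lo=3 mid=4 ⇒ 11 3 12 13 15 7 16 8 18
15>13: swap(4,7), hi=6 ⇒ 11 3 12 13 8 7 16 15 18
8<13: swap(3,4), lo=4 mid=5 ⇒ 11 3 12 8 13 7 16 15 18
7<13: swap(4,5), lo=5 mid=6 ⇒ 11 3 12 8 7 13 16 15 18
16>13: swap(6,6), hi=5 ⇒ 11 3 12 8 7 13 16 15 18
done. lo=5 hi=5; data=11 3 12 8 7 13 16 15 18

11 3 12 8 7 13 16 15 18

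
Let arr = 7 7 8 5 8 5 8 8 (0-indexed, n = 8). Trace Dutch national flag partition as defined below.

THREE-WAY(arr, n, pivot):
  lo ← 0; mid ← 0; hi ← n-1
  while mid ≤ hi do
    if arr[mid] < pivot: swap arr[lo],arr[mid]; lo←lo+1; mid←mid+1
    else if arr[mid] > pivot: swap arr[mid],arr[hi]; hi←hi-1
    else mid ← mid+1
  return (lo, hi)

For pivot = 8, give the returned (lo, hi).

lo=0 mid=0 hi=7
7<8: swap(0,0), lo=1 mid=1 ⇒ 7 7 8 5 8 5 8 8
7<8: swap(1,1), lo=2 mid=2 ⇒ 7 7 8 5 8 5 8 8
8=8: mid=3
5<8: swap(2,3), lo=3 mid=4 ⇒ 7 7 5 8 8 5 8 8
8=8: mid=5
5<8: swap(3,5), lo=4 mid=6 ⇒ 7 7 5 5 8 8 8 8
8=8: mid=7
8=8: mid=8
done. lo=4 hi=7; arr=7 7 5 5 8 8 8 8

(4, 7)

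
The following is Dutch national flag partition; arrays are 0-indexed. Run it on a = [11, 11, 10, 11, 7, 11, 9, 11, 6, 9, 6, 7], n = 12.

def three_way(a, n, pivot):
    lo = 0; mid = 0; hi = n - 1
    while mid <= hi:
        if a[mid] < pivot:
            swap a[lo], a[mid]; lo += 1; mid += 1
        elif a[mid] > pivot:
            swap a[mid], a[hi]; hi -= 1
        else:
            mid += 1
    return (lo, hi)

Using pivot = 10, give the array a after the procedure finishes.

pivot = 10; lo=0, mid=0, hi=11
a[mid]=11>10: swap a[0],a[11]; hi=10 → [7, 11, 10, 11, 7, 11, 9, 11, 6, 9, 6, 11]
a[mid]=7<10: swap a[0],a[0]; lo=1,mid=1 → [7, 11, 10, 11, 7, 11, 9, 11, 6, 9, 6, 11]
a[mid]=11>10: swap a[1],a[10]; hi=9 → [7, 6, 10, 11, 7, 11, 9, 11, 6, 9, 11, 11]
a[mid]=6<10: swap a[1],a[1]; lo=2,mid=2 → [7, 6, 10, 11, 7, 11, 9, 11, 6, 9, 11, 11]
a[mid]=10=10: mid=3
a[mid]=11>10: swap a[3],a[9]; hi=8 → [7, 6, 10, 9, 7, 11, 9, 11, 6, 11, 11, 11]
a[mid]=9<10: swap a[2],a[3]; lo=3,mid=4 → [7, 6, 9, 10, 7, 11, 9, 11, 6, 11, 11, 11]
a[mid]=7<10: swap a[3],a[4]; lo=4,mid=5 → [7, 6, 9, 7, 10, 11, 9, 11, 6, 11, 11, 11]
a[mid]=11>10: swap a[5],a[8]; hi=7 → [7, 6, 9, 7, 10, 6, 9, 11, 11, 11, 11, 11]
a[mid]=6<10: swap a[4],a[5]; lo=5,mid=6 → [7, 6, 9, 7, 6, 10, 9, 11, 11, 11, 11, 11]
a[mid]=9<10: swap a[5],a[6]; lo=6,mid=7 → [7, 6, 9, 7, 6, 9, 10, 11, 11, 11, 11, 11]
a[mid]=11>10: swap a[7],a[7]; hi=6 → [7, 6, 9, 7, 6, 9, 10, 11, 11, 11, 11, 11]
end: lo=6, hi=6; a = [7, 6, 9, 7, 6, 9, 10, 11, 11, 11, 11, 11]

[7, 6, 9, 7, 6, 9, 10, 11, 11, 11, 11, 11]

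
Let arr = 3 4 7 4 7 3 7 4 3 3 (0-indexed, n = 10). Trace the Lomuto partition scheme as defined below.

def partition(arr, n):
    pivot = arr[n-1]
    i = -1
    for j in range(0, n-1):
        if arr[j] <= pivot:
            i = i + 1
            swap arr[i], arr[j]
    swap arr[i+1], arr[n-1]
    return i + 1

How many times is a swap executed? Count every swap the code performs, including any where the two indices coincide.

pivot=3, i=-1
j=0: 3≤3, i=0, swap(0,0) ⇒ 3 4 7 4 7 3 7 4 3 3
j=1: 4>3, skip
j=2: 7>3, skip
j=3: 4>3, skip
j=4: 7>3, skip
j=5: 3≤3, i=1, swap(1,5) ⇒ 3 3 7 4 7 4 7 4 3 3
j=6: 7>3, skip
j=7: 4>3, skip
j=8: 3≤3, i=2, swap(2,8) ⇒ 3 3 3 4 7 4 7 4 7 3
swap(3,9) ⇒ 3 3 3 3 7 4 7 4 7 4; return 3

4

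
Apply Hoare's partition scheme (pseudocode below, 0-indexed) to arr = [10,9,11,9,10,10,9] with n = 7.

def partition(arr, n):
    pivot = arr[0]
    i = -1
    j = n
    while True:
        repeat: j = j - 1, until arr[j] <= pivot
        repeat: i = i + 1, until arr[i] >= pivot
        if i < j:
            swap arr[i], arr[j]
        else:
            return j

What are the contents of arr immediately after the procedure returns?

pivot=10
j stops at 6 (9), i stops at 0 (10); swap ⇒ [9,9,11,9,10,10,10]
j stops at 5 (10), i stops at 2 (11); swap ⇒ [9,9,10,9,10,11,10]
j stops at 4, i stops at 4; i≥j ⇒ return 4. arr=[9,9,10,9,10,11,10]

[9,9,10,9,10,11,10]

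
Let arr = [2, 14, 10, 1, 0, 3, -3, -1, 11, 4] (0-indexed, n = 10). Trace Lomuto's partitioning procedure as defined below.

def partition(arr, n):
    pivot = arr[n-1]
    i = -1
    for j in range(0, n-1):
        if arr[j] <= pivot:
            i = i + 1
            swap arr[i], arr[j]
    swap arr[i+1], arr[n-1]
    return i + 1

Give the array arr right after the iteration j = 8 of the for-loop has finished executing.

pivot=4, i=-1
j=0: 2≤4, i=0, swap(0,0) ⇒ [2, 14, 10, 1, 0, 3, -3, -1, 11, 4]
j=1: 14>4, skip
j=2: 10>4, skip
j=3: 1≤4, i=1, swap(1,3) ⇒ [2, 1, 10, 14, 0, 3, -3, -1, 11, 4]
j=4: 0≤4, i=2, swap(2,4) ⇒ [2, 1, 0, 14, 10, 3, -3, -1, 11, 4]
j=5: 3≤4, i=3, swap(3,5) ⇒ [2, 1, 0, 3, 10, 14, -3, -1, 11, 4]
j=6: -3≤4, i=4, swap(4,6) ⇒ [2, 1, 0, 3, -3, 14, 10, -1, 11, 4]
j=7: -1≤4, i=5, swap(5,7) ⇒ [2, 1, 0, 3, -3, -1, 10, 14, 11, 4]
j=8: 11>4, skip
(after j=8) arr = [2, 1, 0, 3, -3, -1, 10, 14, 11, 4]

[2, 1, 0, 3, -3, -1, 10, 14, 11, 4]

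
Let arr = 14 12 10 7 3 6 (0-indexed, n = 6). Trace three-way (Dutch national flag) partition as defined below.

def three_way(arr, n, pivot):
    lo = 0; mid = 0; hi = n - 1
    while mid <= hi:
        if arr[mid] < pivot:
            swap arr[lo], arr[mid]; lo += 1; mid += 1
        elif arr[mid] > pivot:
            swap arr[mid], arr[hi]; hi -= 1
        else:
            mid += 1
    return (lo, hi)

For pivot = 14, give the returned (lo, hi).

(5, 5)

pivot = 14; lo=0, mid=0, hi=5
arr[mid]=14=14: mid=1
arr[mid]=12<14: swap arr[0],arr[1]; lo=1,mid=2 → 12 14 10 7 3 6
arr[mid]=10<14: swap arr[1],arr[2]; lo=2,mid=3 → 12 10 14 7 3 6
arr[mid]=7<14: swap arr[2],arr[3]; lo=3,mid=4 → 12 10 7 14 3 6
arr[mid]=3<14: swap arr[3],arr[4]; lo=4,mid=5 → 12 10 7 3 14 6
arr[mid]=6<14: swap arr[4],arr[5]; lo=5,mid=6 → 12 10 7 3 6 14
end: lo=5, hi=5; arr = 12 10 7 3 6 14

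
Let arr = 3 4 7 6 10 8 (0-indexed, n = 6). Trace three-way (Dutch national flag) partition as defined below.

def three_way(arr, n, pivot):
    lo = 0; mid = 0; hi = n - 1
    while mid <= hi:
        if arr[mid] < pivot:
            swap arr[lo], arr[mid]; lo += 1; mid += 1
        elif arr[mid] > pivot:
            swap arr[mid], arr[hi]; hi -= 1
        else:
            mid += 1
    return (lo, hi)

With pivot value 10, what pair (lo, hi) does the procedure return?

(5, 5)

pivot = 10; lo=0, mid=0, hi=5
arr[mid]=3<10: swap arr[0],arr[0]; lo=1,mid=1 → 3 4 7 6 10 8
arr[mid]=4<10: swap arr[1],arr[1]; lo=2,mid=2 → 3 4 7 6 10 8
arr[mid]=7<10: swap arr[2],arr[2]; lo=3,mid=3 → 3 4 7 6 10 8
arr[mid]=6<10: swap arr[3],arr[3]; lo=4,mid=4 → 3 4 7 6 10 8
arr[mid]=10=10: mid=5
arr[mid]=8<10: swap arr[4],arr[5]; lo=5,mid=6 → 3 4 7 6 8 10
end: lo=5, hi=5; arr = 3 4 7 6 8 10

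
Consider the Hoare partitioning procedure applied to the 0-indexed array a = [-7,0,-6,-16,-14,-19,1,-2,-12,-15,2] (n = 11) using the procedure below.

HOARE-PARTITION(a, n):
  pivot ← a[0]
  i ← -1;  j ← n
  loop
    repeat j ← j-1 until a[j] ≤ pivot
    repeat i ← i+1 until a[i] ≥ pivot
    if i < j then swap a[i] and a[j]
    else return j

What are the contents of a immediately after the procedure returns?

[-15,-12,-19,-16,-14,-6,1,-2,0,-7,2]

pivot=-7
j stops at 9 (-15), i stops at 0 (-7); swap ⇒ [-15,0,-6,-16,-14,-19,1,-2,-12,-7,2]
j stops at 8 (-12), i stops at 1 (0); swap ⇒ [-15,-12,-6,-16,-14,-19,1,-2,0,-7,2]
j stops at 5 (-19), i stops at 2 (-6); swap ⇒ [-15,-12,-19,-16,-14,-6,1,-2,0,-7,2]
j stops at 4, i stops at 5; i≥j ⇒ return 4. a=[-15,-12,-19,-16,-14,-6,1,-2,0,-7,2]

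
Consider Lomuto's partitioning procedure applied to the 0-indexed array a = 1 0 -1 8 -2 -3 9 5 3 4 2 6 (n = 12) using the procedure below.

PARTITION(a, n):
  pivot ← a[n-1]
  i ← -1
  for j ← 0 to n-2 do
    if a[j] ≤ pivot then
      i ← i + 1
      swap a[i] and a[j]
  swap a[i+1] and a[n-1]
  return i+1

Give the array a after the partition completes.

1 0 -1 -2 -3 5 3 4 2 6 9 8

pivot=6, i=-1
j=0: 1≤6, i=0, swap(0,0) ⇒ 1 0 -1 8 -2 -3 9 5 3 4 2 6
j=1: 0≤6, i=1, swap(1,1) ⇒ 1 0 -1 8 -2 -3 9 5 3 4 2 6
j=2: -1≤6, i=2, swap(2,2) ⇒ 1 0 -1 8 -2 -3 9 5 3 4 2 6
j=3: 8>6, skip
j=4: -2≤6, i=3, swap(3,4) ⇒ 1 0 -1 -2 8 -3 9 5 3 4 2 6
j=5: -3≤6, i=4, swap(4,5) ⇒ 1 0 -1 -2 -3 8 9 5 3 4 2 6
j=6: 9>6, skip
j=7: 5≤6, i=5, swap(5,7) ⇒ 1 0 -1 -2 -3 5 9 8 3 4 2 6
j=8: 3≤6, i=6, swap(6,8) ⇒ 1 0 -1 -2 -3 5 3 8 9 4 2 6
j=9: 4≤6, i=7, swap(7,9) ⇒ 1 0 -1 -2 -3 5 3 4 9 8 2 6
j=10: 2≤6, i=8, swap(8,10) ⇒ 1 0 -1 -2 -3 5 3 4 2 8 9 6
swap(9,11) ⇒ 1 0 -1 -2 -3 5 3 4 2 6 9 8; return 9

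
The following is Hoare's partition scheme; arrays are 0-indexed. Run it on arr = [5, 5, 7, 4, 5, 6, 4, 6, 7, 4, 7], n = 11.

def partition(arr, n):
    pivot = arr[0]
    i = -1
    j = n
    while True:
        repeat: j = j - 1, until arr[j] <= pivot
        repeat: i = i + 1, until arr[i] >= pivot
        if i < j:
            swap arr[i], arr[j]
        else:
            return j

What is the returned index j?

3

pivot=5
j stops at 9 (4), i stops at 0 (5); swap ⇒ [4, 5, 7, 4, 5, 6, 4, 6, 7, 5, 7]
j stops at 6 (4), i stops at 1 (5); swap ⇒ [4, 4, 7, 4, 5, 6, 5, 6, 7, 5, 7]
j stops at 4 (5), i stops at 2 (7); swap ⇒ [4, 4, 5, 4, 7, 6, 5, 6, 7, 5, 7]
j stops at 3, i stops at 4; i≥j ⇒ return 3. arr=[4, 4, 5, 4, 7, 6, 5, 6, 7, 5, 7]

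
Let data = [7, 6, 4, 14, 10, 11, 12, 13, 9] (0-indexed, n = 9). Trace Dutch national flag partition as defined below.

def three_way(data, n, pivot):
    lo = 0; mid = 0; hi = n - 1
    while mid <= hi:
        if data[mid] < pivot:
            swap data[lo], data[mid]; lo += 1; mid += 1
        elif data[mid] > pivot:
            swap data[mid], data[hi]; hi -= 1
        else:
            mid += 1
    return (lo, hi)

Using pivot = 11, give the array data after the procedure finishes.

pivot = 11; lo=0, mid=0, hi=8
data[mid]=7<11: swap data[0],data[0]; lo=1,mid=1 → [7, 6, 4, 14, 10, 11, 12, 13, 9]
data[mid]=6<11: swap data[1],data[1]; lo=2,mid=2 → [7, 6, 4, 14, 10, 11, 12, 13, 9]
data[mid]=4<11: swap data[2],data[2]; lo=3,mid=3 → [7, 6, 4, 14, 10, 11, 12, 13, 9]
data[mid]=14>11: swap data[3],data[8]; hi=7 → [7, 6, 4, 9, 10, 11, 12, 13, 14]
data[mid]=9<11: swap data[3],data[3]; lo=4,mid=4 → [7, 6, 4, 9, 10, 11, 12, 13, 14]
data[mid]=10<11: swap data[4],data[4]; lo=5,mid=5 → [7, 6, 4, 9, 10, 11, 12, 13, 14]
data[mid]=11=11: mid=6
data[mid]=12>11: swap data[6],data[7]; hi=6 → [7, 6, 4, 9, 10, 11, 13, 12, 14]
data[mid]=13>11: swap data[6],data[6]; hi=5 → [7, 6, 4, 9, 10, 11, 13, 12, 14]
end: lo=5, hi=5; data = [7, 6, 4, 9, 10, 11, 13, 12, 14]

[7, 6, 4, 9, 10, 11, 13, 12, 14]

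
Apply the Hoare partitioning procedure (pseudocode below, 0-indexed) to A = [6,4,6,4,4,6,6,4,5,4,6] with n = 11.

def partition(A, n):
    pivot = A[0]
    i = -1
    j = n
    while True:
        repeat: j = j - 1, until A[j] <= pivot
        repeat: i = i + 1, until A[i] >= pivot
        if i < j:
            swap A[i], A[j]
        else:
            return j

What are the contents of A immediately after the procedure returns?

[6,4,4,4,4,5,4,6,6,6,6]

pivot = A[0] = 6; i = -1, j = 11
j→10 (A[10]=6≤6), i→0 (A[0]=6≥6); i<j, swap → [6,4,6,4,4,6,6,4,5,4,6]
j→9 (A[9]=4≤6), i→2 (A[2]=6≥6); i<j, swap → [6,4,4,4,4,6,6,4,5,6,6]
j→8 (A[8]=5≤6), i→5 (A[5]=6≥6); i<j, swap → [6,4,4,4,4,5,6,4,6,6,6]
j→7 (A[7]=4≤6), i→6 (A[6]=6≥6); i<j, swap → [6,4,4,4,4,5,4,6,6,6,6]
j→6, i→7; i≥j, return j=6. A = [6,4,4,4,4,5,4,6,6,6,6]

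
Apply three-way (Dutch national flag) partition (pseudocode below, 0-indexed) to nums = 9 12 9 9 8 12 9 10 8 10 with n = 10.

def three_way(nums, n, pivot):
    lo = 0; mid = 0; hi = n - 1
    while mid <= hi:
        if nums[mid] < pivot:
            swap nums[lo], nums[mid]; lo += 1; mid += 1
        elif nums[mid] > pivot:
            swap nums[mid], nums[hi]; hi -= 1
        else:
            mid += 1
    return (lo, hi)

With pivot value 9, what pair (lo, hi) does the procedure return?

pivot = 9; lo=0, mid=0, hi=9
nums[mid]=9=9: mid=1
nums[mid]=12>9: swap nums[1],nums[9]; hi=8 → 9 10 9 9 8 12 9 10 8 12
nums[mid]=10>9: swap nums[1],nums[8]; hi=7 → 9 8 9 9 8 12 9 10 10 12
nums[mid]=8<9: swap nums[0],nums[1]; lo=1,mid=2 → 8 9 9 9 8 12 9 10 10 12
nums[mid]=9=9: mid=3
nums[mid]=9=9: mid=4
nums[mid]=8<9: swap nums[1],nums[4]; lo=2,mid=5 → 8 8 9 9 9 12 9 10 10 12
nums[mid]=12>9: swap nums[5],nums[7]; hi=6 → 8 8 9 9 9 10 9 12 10 12
nums[mid]=10>9: swap nums[5],nums[6]; hi=5 → 8 8 9 9 9 9 10 12 10 12
nums[mid]=9=9: mid=6
end: lo=2, hi=5; nums = 8 8 9 9 9 9 10 12 10 12

(2, 5)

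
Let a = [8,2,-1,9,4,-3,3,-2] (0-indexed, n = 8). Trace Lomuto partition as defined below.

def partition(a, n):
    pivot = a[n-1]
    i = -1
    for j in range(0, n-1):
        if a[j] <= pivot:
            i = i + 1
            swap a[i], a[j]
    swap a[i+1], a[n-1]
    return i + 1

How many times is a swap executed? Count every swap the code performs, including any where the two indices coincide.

2

pivot = a[7] = -2; i = -1
j=0: a[0]=8 > -2 → no swap
j=1: a[1]=2 > -2 → no swap
j=2: a[2]=-1 > -2 → no swap
j=3: a[3]=9 > -2 → no swap
j=4: a[4]=4 > -2 → no swap
j=5: a[5]=-3 ≤ -2 → i=0, swap a[0],a[5] → [-3,2,-1,9,4,8,3,-2]
j=6: a[6]=3 > -2 → no swap
final swap a[1],a[7] → [-3,-2,-1,9,4,8,3,2]; return 1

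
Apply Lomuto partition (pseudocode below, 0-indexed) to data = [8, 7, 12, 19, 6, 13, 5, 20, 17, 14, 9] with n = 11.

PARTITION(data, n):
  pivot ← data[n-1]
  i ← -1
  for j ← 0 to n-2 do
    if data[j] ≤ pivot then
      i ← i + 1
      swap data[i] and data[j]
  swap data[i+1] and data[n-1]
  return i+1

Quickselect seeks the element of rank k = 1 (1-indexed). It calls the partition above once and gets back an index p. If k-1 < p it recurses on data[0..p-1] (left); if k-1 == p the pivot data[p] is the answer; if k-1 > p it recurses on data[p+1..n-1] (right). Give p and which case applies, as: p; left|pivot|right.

pivot = data[10] = 9; i = -1
j=0: data[0]=8 ≤ 9 → i=0, swap data[0],data[0] (no change) → [8, 7, 12, 19, 6, 13, 5, 20, 17, 14, 9]
j=1: data[1]=7 ≤ 9 → i=1, swap data[1],data[1] (no change) → [8, 7, 12, 19, 6, 13, 5, 20, 17, 14, 9]
j=2: data[2]=12 > 9 → no swap
j=3: data[3]=19 > 9 → no swap
j=4: data[4]=6 ≤ 9 → i=2, swap data[2],data[4] → [8, 7, 6, 19, 12, 13, 5, 20, 17, 14, 9]
j=5: data[5]=13 > 9 → no swap
j=6: data[6]=5 ≤ 9 → i=3, swap data[3],data[6] → [8, 7, 6, 5, 12, 13, 19, 20, 17, 14, 9]
j=7: data[7]=20 > 9 → no swap
j=8: data[8]=17 > 9 → no swap
j=9: data[9]=14 > 9 → no swap
final swap data[4],data[10] → [8, 7, 6, 5, 9, 13, 19, 20, 17, 14, 12]; return 4
p = 4; k-1 = 0 < 4 ⇒ left

4; left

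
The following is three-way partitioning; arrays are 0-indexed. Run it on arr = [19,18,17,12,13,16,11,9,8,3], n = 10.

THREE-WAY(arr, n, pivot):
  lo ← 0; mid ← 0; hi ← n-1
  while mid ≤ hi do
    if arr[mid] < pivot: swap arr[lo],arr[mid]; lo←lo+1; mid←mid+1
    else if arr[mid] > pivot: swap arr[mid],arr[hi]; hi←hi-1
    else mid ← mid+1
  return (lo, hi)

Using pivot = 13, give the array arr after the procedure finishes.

lo=0 mid=0 hi=9
19>13: swap(0,9), hi=8 ⇒ [3,18,17,12,13,16,11,9,8,19]
3<13: swap(0,0), lo=1 mid=1 ⇒ [3,18,17,12,13,16,11,9,8,19]
18>13: swap(1,8), hi=7 ⇒ [3,8,17,12,13,16,11,9,18,19]
8<13: swap(1,1), lo=2 mid=2 ⇒ [3,8,17,12,13,16,11,9,18,19]
17>13: swap(2,7), hi=6 ⇒ [3,8,9,12,13,16,11,17,18,19]
9<13: swap(2,2), lo=3 mid=3 ⇒ [3,8,9,12,13,16,11,17,18,19]
12<13: swap(3,3), lo=4 mid=4 ⇒ [3,8,9,12,13,16,11,17,18,19]
13=13: mid=5
16>13: swap(5,6), hi=5 ⇒ [3,8,9,12,13,11,16,17,18,19]
11<13: swap(4,5), lo=5 mid=6 ⇒ [3,8,9,12,11,13,16,17,18,19]
done. lo=5 hi=5; arr=[3,8,9,12,11,13,16,17,18,19]

[3,8,9,12,11,13,16,17,18,19]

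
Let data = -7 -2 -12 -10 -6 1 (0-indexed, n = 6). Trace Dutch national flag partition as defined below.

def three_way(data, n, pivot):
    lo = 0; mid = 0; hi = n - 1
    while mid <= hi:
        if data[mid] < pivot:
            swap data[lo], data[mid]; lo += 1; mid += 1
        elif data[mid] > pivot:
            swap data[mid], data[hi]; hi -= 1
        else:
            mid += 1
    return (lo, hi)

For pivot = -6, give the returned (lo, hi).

pivot = -6; lo=0, mid=0, hi=5
data[mid]=-7<-6: swap data[0],data[0]; lo=1,mid=1 → -7 -2 -12 -10 -6 1
data[mid]=-2>-6: swap data[1],data[5]; hi=4 → -7 1 -12 -10 -6 -2
data[mid]=1>-6: swap data[1],data[4]; hi=3 → -7 -6 -12 -10 1 -2
data[mid]=-6=-6: mid=2
data[mid]=-12<-6: swap data[1],data[2]; lo=2,mid=3 → -7 -12 -6 -10 1 -2
data[mid]=-10<-6: swap data[2],data[3]; lo=3,mid=4 → -7 -12 -10 -6 1 -2
end: lo=3, hi=3; data = -7 -12 -10 -6 1 -2

(3, 3)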